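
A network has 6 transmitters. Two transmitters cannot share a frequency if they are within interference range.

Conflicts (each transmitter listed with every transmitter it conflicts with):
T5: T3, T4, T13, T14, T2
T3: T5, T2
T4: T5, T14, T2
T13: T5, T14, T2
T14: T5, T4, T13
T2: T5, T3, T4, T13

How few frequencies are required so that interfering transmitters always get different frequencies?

3

T5, T3, T2 pairwise conflict, so at least 3 frequencies are needed.
Using 3 frequencies: T5=1, T3=3, T4=3, T13=3, T14=2, T2=2. No two conflicting transmitters share a frequency.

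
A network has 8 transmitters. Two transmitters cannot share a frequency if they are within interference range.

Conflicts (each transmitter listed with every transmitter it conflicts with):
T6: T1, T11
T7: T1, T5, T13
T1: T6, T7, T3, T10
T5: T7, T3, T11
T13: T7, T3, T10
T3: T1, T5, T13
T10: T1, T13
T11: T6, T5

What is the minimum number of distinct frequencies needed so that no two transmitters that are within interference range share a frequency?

The cycle T6-T1-T3-T5-T11-T6 has odd length 5, so it cannot be 2-colored; at least 3 frequencies are needed.
3 frequencies suffice: T6=3, T7=2, T1=1, T5=1, T13=1, T3=2, T10=2, T11=2. Every pair that conflicts lands in different frequencies.

3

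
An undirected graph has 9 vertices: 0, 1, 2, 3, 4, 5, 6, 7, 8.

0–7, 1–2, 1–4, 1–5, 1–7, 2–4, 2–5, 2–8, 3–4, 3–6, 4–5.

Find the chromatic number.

1, 2, 4, 5 are pairwise adjacent (a clique of size 4), so at least 4 colors are needed.
4 colors suffice: color a → {4, 6, 7, 8}; color b → {0, 2, 3}; color c → {1}; color d → {5}. Each edge has distinct colors on its endpoints.

4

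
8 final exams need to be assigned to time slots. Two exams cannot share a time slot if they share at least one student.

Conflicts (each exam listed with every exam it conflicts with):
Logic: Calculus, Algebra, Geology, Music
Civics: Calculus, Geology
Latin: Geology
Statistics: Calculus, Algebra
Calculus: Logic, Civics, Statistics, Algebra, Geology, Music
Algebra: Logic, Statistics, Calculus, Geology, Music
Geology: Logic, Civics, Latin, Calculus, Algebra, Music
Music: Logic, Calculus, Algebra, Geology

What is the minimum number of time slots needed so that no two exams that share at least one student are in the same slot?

Logic, Calculus, Algebra, Geology, Music are mutually in conflict, so at least 5 time slots are needed.
A valid assignment using 5 time slots: Logic=5, Civics=3, Latin=1, Statistics=2, Calculus=1, Algebra=3, Geology=2, Music=4. Each listed conflict is separated.

5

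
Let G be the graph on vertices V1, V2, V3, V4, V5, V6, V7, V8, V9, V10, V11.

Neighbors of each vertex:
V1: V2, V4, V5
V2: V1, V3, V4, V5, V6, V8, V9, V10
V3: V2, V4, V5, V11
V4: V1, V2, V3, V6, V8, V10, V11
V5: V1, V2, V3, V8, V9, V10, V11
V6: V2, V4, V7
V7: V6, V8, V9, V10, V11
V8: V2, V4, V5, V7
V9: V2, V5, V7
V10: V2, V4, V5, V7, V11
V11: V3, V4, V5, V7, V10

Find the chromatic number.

3

V3, V4, V11 form a triangle, so at least 3 colors are needed.
3 colors suffice: V1=3, V2=1, V3=3, V4=2, V5=2, V6=3, V7=2, V8=3, V9=3, V10=3, V11=1. Each edge has distinct colors on its endpoints.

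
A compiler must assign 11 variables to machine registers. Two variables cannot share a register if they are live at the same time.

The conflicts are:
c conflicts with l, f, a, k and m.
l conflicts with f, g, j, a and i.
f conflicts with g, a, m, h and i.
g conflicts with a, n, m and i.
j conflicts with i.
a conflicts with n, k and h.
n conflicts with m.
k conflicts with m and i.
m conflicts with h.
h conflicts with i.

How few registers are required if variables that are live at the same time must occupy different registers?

4

c, l, f, a are mutually in conflict, so at least 4 registers are needed.
4 registers suffice: c=4, l=3, f=1, g=4, j=1, a=2, n=1, k=1, m=2, h=3, i=2. Every pair that conflicts lands in different registers.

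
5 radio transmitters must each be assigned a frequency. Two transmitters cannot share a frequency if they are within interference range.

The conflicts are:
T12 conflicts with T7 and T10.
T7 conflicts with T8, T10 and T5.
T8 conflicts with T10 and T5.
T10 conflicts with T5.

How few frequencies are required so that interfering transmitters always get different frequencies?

4

T7, T8, T10, T5 all conflict with each other, so at least 4 frequencies are needed.
A valid assignment using 4 frequencies: T12=3, T7=1, T8=3, T10=2, T5=4. Each listed conflict is separated.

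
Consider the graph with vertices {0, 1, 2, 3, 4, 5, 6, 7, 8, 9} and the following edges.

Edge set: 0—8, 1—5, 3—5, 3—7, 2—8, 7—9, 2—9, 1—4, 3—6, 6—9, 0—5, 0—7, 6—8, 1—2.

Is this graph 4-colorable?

The chromatic number is 3. The cycle 8-2-9-7-0-8 has odd length 5, so it cannot be 2-colored; at least 3 colors are needed.
3 colors suffice: color red → {1, 3, 8, 9}; color blue → {2, 4, 5, 6, 7}; color green → {0}.
Since 4 ≥ 3, a proper 4-coloring certainly exists.

Yes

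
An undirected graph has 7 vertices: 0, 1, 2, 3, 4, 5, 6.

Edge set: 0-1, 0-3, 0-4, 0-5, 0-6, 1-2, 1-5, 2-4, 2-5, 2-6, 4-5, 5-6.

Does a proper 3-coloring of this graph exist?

Yes

The chromatic number is 3. 2, 5, 6 are mutually adjacent, so at least 3 colors are needed.
3 colors suffice: color a → {0, 2}; color b → {3, 5}; color c → {1, 4, 6}.
That is already a proper 3-coloring.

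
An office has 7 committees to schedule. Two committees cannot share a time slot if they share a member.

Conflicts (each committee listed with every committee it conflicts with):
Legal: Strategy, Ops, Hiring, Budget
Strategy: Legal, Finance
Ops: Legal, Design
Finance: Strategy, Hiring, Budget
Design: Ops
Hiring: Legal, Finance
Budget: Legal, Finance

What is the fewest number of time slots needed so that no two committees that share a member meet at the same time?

Legal and Hiring conflict, so at least 2 time slots are needed.
A valid assignment using 2 time slots: Legal=1, Strategy=2, Ops=2, Finance=1, Design=1, Hiring=2, Budget=2. Each listed conflict is separated.

2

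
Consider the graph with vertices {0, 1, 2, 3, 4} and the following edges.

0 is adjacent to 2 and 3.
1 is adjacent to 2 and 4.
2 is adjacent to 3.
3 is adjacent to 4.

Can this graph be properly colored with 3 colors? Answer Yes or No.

Yes

The chromatic number is 3. 0, 2, 3 form a triangle, so at least 3 colors are needed.
One proper 3-coloring: 0=green, 1=blue, 2=red, 3=blue, 4=red.
That is already a proper 3-coloring.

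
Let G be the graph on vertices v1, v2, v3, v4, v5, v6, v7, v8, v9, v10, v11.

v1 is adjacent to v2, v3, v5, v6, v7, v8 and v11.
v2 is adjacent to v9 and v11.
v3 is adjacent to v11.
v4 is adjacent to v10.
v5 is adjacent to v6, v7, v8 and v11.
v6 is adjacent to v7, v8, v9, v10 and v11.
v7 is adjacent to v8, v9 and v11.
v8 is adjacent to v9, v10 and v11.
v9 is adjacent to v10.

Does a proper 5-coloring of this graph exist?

v1, v5, v6, v7, v8, v11 form a clique, so at least 6 colors are needed.
So 5 colors are not enough.

No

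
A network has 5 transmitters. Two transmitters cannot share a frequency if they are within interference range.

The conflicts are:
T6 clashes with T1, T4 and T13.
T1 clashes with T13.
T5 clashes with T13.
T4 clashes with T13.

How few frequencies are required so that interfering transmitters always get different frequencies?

3

T6, T4, T13 pairwise conflict, so at least 3 frequencies are needed.
3 frequencies suffice: frequency 1 → {T13}; frequency 2 → {T6, T5}; frequency 3 → {T1, T4}. Each listed conflict is separated.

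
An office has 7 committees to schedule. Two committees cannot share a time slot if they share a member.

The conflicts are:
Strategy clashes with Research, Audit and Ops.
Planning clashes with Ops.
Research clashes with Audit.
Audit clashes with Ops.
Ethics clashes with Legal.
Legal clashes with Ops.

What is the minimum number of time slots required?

Strategy, Audit, Ops are mutually in conflict, so at least 3 time slots are needed.
Using 3 time slots: Strategy=3, Planning=2, Research=1, Audit=2, Ethics=1, Legal=2, Ops=1. Each listed conflict is separated.

3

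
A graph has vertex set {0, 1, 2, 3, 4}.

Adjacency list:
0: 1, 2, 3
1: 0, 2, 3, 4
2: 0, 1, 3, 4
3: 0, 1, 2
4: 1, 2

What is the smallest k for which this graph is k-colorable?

0, 1, 2, 3 are pairwise adjacent (a clique of size 4), so at least 4 colors are needed.
4 colors suffice: 0=c, 1=a, 2=b, 3=d, 4=c. Every edge joins two different colors.

4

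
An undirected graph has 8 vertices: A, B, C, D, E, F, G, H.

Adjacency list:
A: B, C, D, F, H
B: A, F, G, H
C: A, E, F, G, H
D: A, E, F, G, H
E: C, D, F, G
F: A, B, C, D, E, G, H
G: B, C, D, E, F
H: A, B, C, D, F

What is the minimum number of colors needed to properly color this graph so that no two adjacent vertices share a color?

C, E, F, G are pairwise adjacent (a clique of size 4), so at least 4 colors are needed.
A valid assignment using 4 colors: A=2, B=3, C=3, D=3, E=4, F=1, G=2, H=4. No two adjacent vertices share a color.

4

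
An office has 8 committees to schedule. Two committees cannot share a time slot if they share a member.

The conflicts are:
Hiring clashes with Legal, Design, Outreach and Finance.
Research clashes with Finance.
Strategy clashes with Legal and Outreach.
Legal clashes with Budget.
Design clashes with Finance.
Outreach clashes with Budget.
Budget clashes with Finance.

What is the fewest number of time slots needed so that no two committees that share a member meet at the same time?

Hiring, Design, Finance pairwise conflict, so at least 3 time slots are needed.
Using 3 time slots: Hiring=1, Research=1, Strategy=1, Legal=2, Design=3, Outreach=2, Budget=1, Finance=2. No two conflicting committees share a time slot.

3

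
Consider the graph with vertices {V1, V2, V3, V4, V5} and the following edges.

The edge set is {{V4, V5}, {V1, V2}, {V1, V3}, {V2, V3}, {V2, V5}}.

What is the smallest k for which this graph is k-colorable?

V1, V2, V3 form a triangle, so at least 3 colors are needed.
One proper 3-coloring: V1=G, V2=R, V3=B, V4=R, V5=B. Every edge joins two different colors.

3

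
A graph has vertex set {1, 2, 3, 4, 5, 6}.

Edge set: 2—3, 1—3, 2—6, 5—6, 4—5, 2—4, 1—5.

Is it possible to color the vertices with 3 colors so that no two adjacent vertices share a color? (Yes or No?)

Yes

The chromatic number is 3. The cycle 2-3-1-5-6-2 has odd length 5, so it cannot be 2-colored; at least 3 colors are needed.
A valid assignment using 3 colors: 1=blue, 2=red, 3=green, 4=blue, 5=red, 6=blue.
That is already a proper 3-coloring.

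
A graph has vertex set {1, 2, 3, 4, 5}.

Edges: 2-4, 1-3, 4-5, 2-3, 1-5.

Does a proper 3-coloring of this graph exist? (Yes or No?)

The chromatic number is 3. The cycle 2-4-5-1-3-2 has odd length 5, so it cannot be 2-colored; at least 3 colors are needed.
A valid assignment using 3 colors: 1=green, 2=red, 3=blue, 4=blue, 5=red.
That is already a proper 3-coloring.

Yes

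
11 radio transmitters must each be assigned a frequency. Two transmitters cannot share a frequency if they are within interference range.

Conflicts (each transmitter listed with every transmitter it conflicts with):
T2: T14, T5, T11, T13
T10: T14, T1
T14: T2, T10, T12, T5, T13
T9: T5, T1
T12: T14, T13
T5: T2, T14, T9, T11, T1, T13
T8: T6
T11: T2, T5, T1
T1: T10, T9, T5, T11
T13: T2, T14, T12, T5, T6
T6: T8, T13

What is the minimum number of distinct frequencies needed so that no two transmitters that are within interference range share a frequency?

4

T2, T14, T5, T13 pairwise conflict, so at least 4 frequencies are needed.
Using 4 frequencies: T2=4, T10=1, T14=2, T9=3, T12=1, T5=1, T8=2, T11=3, T1=2, T13=3, T6=1. No two conflicting transmitters share a frequency.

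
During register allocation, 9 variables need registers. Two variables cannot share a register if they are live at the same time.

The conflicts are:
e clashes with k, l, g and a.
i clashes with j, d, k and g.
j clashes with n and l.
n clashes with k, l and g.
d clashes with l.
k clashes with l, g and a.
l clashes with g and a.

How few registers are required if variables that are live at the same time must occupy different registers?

4

e, k, l, a pairwise conflict, so at least 4 registers are needed.
4 registers suffice: register 1 → {i, l}; register 2 → {j, d, k}; register 3 → {g, a}; register 4 → {e, n}. No two conflicting variables share a register.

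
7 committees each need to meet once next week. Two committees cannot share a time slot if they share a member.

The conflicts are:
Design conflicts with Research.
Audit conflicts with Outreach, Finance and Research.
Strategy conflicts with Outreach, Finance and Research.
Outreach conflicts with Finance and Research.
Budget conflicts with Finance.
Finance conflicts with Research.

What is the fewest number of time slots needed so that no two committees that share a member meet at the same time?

Audit, Outreach, Finance, Research all conflict with each other, so at least 4 time slots are needed.
4 time slots suffice: time slot 1 → {Design, Finance}; time slot 2 → {Budget, Research}; time slot 3 → {Outreach}; time slot 4 → {Audit, Strategy}. No two conflicting committees share a time slot.

4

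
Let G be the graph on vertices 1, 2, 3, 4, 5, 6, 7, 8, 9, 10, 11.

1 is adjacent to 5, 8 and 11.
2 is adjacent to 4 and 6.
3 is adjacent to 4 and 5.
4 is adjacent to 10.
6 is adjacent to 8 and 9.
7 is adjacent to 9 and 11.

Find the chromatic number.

The cycle 6-8-1-5-3-4-2-6 has odd length 7, so it cannot be 2-colored; at least 3 colors are needed.
A valid assignment using 3 colors: 1=a, 2=b, 3=c, 4=a, 5=b, 6=a, 7=a, 8=b, 9=b, 10=b, 11=b. Each edge has distinct colors on its endpoints.

3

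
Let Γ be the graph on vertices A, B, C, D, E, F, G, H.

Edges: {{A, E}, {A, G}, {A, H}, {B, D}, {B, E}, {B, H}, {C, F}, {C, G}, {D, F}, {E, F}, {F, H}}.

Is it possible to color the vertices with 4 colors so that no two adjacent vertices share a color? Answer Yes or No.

Yes

The chromatic number is 3. The cycle C-F-E-A-G-C has odd length 5, so it cannot be 2-colored; at least 3 colors are needed.
3 colors suffice: color 1 → {A, B, F}; color 2 → {D, E, G, H}; color 3 → {C}.
Since 4 ≥ 3, a proper 4-coloring certainly exists.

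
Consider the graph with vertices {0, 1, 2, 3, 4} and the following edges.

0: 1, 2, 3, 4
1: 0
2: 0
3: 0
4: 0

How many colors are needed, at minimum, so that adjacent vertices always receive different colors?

2

0 and 2 are adjacent, so at least 2 colors are needed.
2 colors suffice: color red → {0}; color blue → {1, 2, 3, 4}. No two adjacent vertices share a color.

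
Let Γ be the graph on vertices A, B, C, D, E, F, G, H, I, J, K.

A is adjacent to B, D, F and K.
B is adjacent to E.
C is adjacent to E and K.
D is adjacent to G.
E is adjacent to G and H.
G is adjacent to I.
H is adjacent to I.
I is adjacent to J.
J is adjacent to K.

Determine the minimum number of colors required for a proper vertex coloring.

3

The cycle E-C-K-A-B-E has odd length 5, so it cannot be 2-colored; at least 3 colors are needed.
3 colors suffice: A=1, B=2, C=3, D=3, E=1, F=2, G=2, H=2, I=1, J=3, K=2. No two adjacent vertices share a color.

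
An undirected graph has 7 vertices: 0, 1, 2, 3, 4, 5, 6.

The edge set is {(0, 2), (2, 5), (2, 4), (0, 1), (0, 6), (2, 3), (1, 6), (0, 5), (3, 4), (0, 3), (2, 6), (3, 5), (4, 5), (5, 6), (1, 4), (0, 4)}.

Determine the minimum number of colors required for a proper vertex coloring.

0, 2, 3, 4, 5 are mutually adjacent (a clique of size 5), so at least 5 colors are needed.
One proper 5-coloring: 0=red, 1=blue, 2=blue, 3=purple, 4=yellow, 5=green, 6=yellow. No two adjacent vertices share a color.

5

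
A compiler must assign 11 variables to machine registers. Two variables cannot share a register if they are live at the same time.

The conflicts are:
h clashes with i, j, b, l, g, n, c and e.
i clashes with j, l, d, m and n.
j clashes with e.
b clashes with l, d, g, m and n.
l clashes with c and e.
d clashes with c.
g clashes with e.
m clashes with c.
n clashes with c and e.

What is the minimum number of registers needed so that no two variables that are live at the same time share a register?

3

h, b, l pairwise conflict, so at least 3 registers are needed.
3 registers suffice: h=1, i=2, j=3, b=2, l=3, d=1, g=3, m=1, n=3, c=2, e=2. Each listed conflict is separated.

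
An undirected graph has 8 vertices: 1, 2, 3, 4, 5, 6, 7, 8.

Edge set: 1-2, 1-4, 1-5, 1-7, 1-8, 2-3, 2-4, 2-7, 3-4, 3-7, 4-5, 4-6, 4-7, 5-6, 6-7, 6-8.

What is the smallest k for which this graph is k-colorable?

4

1, 2, 4, 7 are pairwise adjacent (a clique of size 4), so at least 4 colors are needed.
4 colors suffice: color red → {4, 8}; color blue → {5, 7}; color green → {1, 3, 6}; color yellow → {2}. No two adjacent vertices share a color.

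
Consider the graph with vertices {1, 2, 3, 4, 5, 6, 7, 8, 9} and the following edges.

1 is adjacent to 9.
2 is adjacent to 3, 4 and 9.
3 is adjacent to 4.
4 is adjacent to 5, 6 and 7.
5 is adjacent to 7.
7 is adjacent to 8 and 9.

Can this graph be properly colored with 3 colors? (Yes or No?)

The chromatic number is 3. 2, 3, 4 are pairwise adjacent, so at least 3 colors are needed.
3 colors suffice: color red → {4, 8, 9}; color blue → {1, 2, 6, 7}; color green → {3, 5}.
That is already a proper 3-coloring.

Yes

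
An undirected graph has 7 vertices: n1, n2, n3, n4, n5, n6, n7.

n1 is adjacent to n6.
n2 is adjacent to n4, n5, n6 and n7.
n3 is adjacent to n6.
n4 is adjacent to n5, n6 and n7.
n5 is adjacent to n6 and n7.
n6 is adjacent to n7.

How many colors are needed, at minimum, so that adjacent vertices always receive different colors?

n2, n4, n5, n6, n7 are pairwise adjacent (a clique of size 5), so at least 5 colors are needed.
A valid assignment using 5 colors: n1=2, n2=5, n3=2, n4=2, n5=3, n6=1, n7=4. Every edge joins two different colors.

5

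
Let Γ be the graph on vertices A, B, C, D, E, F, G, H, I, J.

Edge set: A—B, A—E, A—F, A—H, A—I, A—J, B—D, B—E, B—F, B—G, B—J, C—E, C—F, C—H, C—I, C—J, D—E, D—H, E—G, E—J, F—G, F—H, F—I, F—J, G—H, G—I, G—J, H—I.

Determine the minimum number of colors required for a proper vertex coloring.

C, F, H, I are pairwise adjacent (a clique of size 4), so at least 4 colors are needed.
4 colors suffice: color red → {E, F}; color blue → {H, J}; color green → {B, I}; color yellow → {A, C, D, G}. No two adjacent vertices share a color.

4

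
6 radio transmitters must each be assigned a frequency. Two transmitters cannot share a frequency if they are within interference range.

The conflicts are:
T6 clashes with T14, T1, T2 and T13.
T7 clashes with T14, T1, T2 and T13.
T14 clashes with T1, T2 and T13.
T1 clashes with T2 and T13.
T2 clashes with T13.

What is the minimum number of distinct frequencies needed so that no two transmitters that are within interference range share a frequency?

5

T6, T14, T1, T2, T13 all conflict with each other, so at least 5 frequencies are needed.
5 frequencies suffice: T6=5, T7=5, T14=1, T1=2, T2=4, T13=3. Every pair that conflicts lands in different frequencies.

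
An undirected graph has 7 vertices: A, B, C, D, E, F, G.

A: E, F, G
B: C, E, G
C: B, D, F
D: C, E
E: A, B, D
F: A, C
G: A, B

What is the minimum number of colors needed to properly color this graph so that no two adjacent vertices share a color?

3

The cycle F-A-G-B-C-F has odd length 5, so it cannot be 2-colored; at least 3 colors are needed.
One proper 3-coloring: A=1, B=2, C=1, D=2, E=3, F=2, G=3. No two adjacent vertices share a color.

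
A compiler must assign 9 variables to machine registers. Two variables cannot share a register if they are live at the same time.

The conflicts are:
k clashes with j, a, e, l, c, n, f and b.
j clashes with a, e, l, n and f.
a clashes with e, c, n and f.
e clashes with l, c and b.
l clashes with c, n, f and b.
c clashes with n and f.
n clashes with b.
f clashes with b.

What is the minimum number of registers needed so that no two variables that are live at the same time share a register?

4

k, l, f, b are mutually in conflict, so at least 4 registers are needed.
4 registers suffice: register 1 → {k}; register 2 → {a, l}; register 3 → {j, c, b}; register 4 → {e, n, f}. Every pair that conflicts lands in different registers.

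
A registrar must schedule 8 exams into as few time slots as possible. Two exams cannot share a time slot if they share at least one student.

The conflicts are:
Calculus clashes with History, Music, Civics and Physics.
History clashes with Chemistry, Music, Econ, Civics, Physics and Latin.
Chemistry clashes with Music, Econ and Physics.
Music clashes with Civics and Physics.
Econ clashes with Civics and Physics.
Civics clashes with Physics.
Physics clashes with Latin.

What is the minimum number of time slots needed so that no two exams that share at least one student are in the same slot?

5

Calculus, History, Music, Civics, Physics are mutually in conflict, so at least 5 time slots are needed.
5 time slots suffice: time slot 1 → {History}; time slot 2 → {Physics}; time slot 3 → {Chemistry, Civics, Latin}; time slot 4 → {Music, Econ}; time slot 5 → {Calculus}. Each listed conflict is separated.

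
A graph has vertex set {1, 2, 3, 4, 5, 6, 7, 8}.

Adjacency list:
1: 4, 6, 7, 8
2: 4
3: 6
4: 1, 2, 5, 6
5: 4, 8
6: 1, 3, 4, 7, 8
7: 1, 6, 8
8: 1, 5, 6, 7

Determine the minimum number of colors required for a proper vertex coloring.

4

1, 6, 7, 8 form a clique, so at least 4 colors are needed.
4 colors suffice: color a → {2, 5, 6}; color b → {3, 4, 8}; color c → {1}; color d → {7}. Each edge has distinct colors on its endpoints.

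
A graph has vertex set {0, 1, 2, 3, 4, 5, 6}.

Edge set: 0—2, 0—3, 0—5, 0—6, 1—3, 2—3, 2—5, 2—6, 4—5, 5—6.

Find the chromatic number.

0, 2, 5, 6 are pairwise adjacent (a clique of size 4), so at least 4 colors are needed.
One proper 4-coloring: 0=green, 1=blue, 2=blue, 3=red, 4=blue, 5=red, 6=yellow. Every edge joins two different colors.

4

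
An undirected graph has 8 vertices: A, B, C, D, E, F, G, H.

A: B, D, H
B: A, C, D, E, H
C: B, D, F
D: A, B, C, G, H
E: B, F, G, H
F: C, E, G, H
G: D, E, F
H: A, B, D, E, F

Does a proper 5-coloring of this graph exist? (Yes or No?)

The chromatic number is 4. A, B, D, H are pairwise adjacent (a clique of size 4), so at least 4 colors are needed.
4 colors suffice: color 1 → {C, G, H}; color 2 → {B, F}; color 3 → {D, E}; color 4 → {A}.
Since 5 ≥ 4, a proper 5-coloring certainly exists.

Yes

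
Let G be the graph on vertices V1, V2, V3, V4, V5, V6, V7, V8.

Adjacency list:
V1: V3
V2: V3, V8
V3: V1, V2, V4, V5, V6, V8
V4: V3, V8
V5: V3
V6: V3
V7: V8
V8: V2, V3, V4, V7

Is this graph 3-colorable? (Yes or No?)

The chromatic number is 3. V2, V3, V8 are pairwise adjacent, so at least 3 colors are needed.
3 colors suffice: color 1 → {V3, V7}; color 2 → {V1, V5, V6, V8}; color 3 → {V2, V4}.
That is already a proper 3-coloring.

Yes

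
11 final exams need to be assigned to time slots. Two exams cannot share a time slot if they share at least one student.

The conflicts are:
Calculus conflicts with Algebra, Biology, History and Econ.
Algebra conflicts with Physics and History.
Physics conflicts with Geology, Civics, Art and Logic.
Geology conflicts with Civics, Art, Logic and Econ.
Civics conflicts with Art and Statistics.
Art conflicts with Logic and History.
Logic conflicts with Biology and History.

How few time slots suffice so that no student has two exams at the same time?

4

Physics, Geology, Art, Logic all conflict with each other, so at least 4 time slots are needed.
4 time slots suffice: Calculus=2, Algebra=3, Physics=1, Geology=4, Civics=3, Art=2, Logic=3, Biology=1, Statistics=1, History=1, Econ=1. No two conflicting exams share a time slot.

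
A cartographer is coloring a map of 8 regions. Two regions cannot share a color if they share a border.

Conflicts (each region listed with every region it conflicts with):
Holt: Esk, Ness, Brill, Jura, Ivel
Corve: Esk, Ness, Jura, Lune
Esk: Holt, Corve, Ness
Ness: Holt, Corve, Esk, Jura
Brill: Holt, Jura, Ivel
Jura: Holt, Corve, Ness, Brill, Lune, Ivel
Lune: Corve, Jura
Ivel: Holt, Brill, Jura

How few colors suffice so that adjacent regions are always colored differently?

Holt, Brill, Jura, Ivel pairwise conflict, so at least 4 colors are needed.
4 colors suffice: color 1 → {Esk, Jura}; color 2 → {Holt, Corve}; color 3 → {Ness, Lune, Ivel}; color 4 → {Brill}. Every pair that conflicts lands in different colors.

4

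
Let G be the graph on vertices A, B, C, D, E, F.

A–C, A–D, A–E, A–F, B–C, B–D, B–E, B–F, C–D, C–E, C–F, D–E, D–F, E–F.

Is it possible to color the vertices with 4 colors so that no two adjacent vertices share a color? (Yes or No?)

A, C, D, E, F are mutually adjacent (a clique of size 5), so at least 5 colors are needed.
So 4 colors are not enough.

No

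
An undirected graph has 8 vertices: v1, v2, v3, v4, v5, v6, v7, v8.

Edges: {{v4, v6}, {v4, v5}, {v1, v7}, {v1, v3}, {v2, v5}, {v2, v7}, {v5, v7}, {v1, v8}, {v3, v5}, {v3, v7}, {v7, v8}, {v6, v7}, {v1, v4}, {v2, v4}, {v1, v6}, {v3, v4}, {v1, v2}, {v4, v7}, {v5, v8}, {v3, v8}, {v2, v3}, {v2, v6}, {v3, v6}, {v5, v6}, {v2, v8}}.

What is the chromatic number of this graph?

6

v1, v2, v3, v4, v6, v7 are mutually adjacent (a clique of size 6), so at least 6 colors are needed.
A valid assignment using 6 colors: v1=6, v2=3, v3=1, v4=5, v5=6, v6=4, v7=2, v8=4. Every edge joins two different colors.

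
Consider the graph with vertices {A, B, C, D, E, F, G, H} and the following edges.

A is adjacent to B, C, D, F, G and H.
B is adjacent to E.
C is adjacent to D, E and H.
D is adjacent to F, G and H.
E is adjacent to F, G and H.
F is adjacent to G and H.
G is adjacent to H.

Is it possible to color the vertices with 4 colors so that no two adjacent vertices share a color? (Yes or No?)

A, D, F, G, H are pairwise adjacent (a clique of size 5), so at least 5 colors are needed.
So 4 colors are not enough.

No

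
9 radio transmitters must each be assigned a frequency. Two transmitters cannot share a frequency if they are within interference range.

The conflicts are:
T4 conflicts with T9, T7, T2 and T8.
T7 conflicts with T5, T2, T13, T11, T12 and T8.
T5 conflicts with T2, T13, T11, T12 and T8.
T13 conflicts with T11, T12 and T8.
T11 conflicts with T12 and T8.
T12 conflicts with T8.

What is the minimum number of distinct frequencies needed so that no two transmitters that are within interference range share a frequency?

T7, T5, T13, T11, T12, T8 pairwise conflict, so at least 6 frequencies are needed.
6 frequencies suffice: frequency 1 → {T9, T7}; frequency 2 → {T2, T8}; frequency 3 → {T4, T5}; frequency 4 → {T12}; frequency 5 → {T11}; frequency 6 → {T13}. Every pair that conflicts lands in different frequencies.

6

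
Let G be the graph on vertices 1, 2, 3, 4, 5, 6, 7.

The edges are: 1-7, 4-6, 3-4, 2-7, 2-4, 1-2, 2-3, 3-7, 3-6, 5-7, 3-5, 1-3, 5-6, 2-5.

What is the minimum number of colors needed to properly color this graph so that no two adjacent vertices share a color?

2, 3, 5, 7 are pairwise adjacent (a clique of size 4), so at least 4 colors are needed.
4 colors suffice: color a → {3}; color b → {2, 6}; color c → {1, 4, 5}; color d → {7}. Each edge has distinct colors on its endpoints.

4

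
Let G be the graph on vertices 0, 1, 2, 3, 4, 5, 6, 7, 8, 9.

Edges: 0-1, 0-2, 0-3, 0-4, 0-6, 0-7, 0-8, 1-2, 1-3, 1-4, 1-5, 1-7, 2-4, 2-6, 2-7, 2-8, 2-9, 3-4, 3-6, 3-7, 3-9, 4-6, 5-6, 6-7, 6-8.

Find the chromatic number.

0, 1, 3, 4 form a clique, so at least 4 colors are needed.
4 colors suffice: color red → {0, 5, 9}; color blue → {2, 3}; color green → {1, 6}; color yellow → {4, 7, 8}. Each edge has distinct colors on its endpoints.

4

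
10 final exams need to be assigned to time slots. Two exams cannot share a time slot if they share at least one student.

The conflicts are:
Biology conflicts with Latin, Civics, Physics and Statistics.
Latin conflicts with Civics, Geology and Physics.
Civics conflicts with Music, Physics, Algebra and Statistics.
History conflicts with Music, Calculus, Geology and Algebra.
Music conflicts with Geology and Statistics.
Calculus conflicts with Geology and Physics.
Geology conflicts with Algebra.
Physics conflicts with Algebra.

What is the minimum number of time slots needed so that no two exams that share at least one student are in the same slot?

4

Biology, Latin, Civics, Physics pairwise conflict, so at least 4 time slots are needed.
4 time slots suffice: time slot 1 → {Civics, Geology}; time slot 2 → {History, Physics, Statistics}; time slot 3 → {Biology, Music, Calculus, Algebra}; time slot 4 → {Latin}. Every pair that conflicts lands in different time slots.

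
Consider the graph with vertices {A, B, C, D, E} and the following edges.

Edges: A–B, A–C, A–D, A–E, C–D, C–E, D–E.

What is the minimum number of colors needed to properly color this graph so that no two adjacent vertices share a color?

4

A, C, D, E are mutually adjacent (a clique of size 4), so at least 4 colors are needed.
A valid assignment using 4 colors: A=1, B=2, C=4, D=2, E=3. Every edge joins two different colors.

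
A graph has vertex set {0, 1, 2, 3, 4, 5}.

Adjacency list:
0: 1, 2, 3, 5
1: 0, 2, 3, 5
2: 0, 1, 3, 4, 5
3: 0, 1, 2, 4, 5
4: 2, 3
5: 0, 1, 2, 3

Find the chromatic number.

0, 1, 2, 3, 5 form a clique, so at least 5 colors are needed.
5 colors suffice: color a → {3}; color b → {2}; color c → {4, 5}; color d → {1}; color e → {0}. No two adjacent vertices share a color.

5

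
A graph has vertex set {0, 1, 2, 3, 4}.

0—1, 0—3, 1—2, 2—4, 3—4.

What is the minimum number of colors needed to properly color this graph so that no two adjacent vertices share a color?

The cycle 4-3-0-1-2-4 has odd length 5, so it cannot be 2-colored; at least 3 colors are needed.
3 colors suffice: color a → {0, 4}; color b → {1, 3}; color c → {2}. No two adjacent vertices share a color.

3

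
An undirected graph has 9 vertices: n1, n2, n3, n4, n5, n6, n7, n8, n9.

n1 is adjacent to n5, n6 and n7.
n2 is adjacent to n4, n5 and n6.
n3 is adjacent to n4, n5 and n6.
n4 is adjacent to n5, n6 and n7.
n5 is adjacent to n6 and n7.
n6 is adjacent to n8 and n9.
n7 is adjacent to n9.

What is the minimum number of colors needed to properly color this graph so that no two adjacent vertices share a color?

4

n3, n4, n5, n6 are mutually adjacent (a clique of size 4), so at least 4 colors are needed.
A valid assignment using 4 colors: n1=3, n2=4, n3=4, n4=3, n5=2, n6=1, n7=1, n8=2, n9=2. No two adjacent vertices share a color.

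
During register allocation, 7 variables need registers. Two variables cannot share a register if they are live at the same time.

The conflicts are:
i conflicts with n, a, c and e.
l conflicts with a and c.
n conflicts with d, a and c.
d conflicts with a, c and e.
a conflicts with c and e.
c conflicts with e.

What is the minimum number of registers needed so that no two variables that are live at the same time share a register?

4

n, d, a, c pairwise conflict, so at least 4 registers are needed.
4 registers suffice: register 1 → {c}; register 2 → {a}; register 3 → {i, l, d}; register 4 → {n, e}. Each listed conflict is separated.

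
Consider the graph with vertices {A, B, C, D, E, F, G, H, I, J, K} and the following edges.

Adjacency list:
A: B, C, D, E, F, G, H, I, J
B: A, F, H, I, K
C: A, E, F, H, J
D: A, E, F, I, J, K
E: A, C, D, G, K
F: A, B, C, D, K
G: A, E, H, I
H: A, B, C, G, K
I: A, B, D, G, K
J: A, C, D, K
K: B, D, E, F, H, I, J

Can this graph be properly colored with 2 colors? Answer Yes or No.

No

D, F, K form a triangle, so at least 3 colors are needed.
So 2 colors are not enough.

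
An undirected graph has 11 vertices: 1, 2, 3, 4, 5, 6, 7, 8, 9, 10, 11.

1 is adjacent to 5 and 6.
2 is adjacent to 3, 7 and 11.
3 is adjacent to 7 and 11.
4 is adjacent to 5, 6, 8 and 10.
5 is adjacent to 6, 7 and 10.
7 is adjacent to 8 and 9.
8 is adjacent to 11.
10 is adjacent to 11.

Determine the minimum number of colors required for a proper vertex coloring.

3

2, 3, 7 are pairwise adjacent, so at least 3 colors are needed.
3 colors suffice: color a → {1, 4, 7, 11}; color b → {2, 5, 8, 9}; color c → {3, 6, 10}. No two adjacent vertices share a color.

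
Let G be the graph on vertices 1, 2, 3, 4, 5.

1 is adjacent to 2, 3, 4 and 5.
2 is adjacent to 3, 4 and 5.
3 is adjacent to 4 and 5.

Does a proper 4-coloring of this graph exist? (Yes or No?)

The chromatic number is 4. 1, 2, 3, 5 are pairwise adjacent (a clique of size 4), so at least 4 colors are needed.
One proper 4-coloring: 1=green, 2=blue, 3=red, 4=yellow, 5=yellow.
That is already a proper 4-coloring.

Yes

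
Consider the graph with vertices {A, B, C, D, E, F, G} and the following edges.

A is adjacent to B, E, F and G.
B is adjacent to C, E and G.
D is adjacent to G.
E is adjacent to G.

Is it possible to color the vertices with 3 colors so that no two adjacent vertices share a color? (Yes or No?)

No

A, B, E, G are mutually adjacent (a clique of size 4), so at least 4 colors are needed.
So 3 colors are not enough.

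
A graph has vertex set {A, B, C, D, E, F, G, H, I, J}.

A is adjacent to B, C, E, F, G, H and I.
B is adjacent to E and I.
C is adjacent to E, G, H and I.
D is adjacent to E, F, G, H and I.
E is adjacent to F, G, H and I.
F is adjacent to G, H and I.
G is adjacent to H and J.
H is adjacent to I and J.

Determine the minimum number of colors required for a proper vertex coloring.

D, E, F, H, I are mutually adjacent (a clique of size 5), so at least 5 colors are needed.
5 colors suffice: color red → {E, J}; color blue → {B, H}; color green → {G, I}; color yellow → {A, D}; color purple → {C, F}. No two adjacent vertices share a color.

5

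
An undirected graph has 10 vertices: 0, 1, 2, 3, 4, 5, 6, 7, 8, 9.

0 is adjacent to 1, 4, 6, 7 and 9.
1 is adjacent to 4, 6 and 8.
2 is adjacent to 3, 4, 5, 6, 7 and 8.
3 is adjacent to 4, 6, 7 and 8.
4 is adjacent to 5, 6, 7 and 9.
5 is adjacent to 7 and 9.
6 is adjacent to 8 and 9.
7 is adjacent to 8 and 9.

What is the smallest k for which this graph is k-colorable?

0, 4, 6, 9 form a clique, so at least 4 colors are needed.
One proper 4-coloring: 0=yellow, 1=green, 2=green, 3=yellow, 4=red, 5=yellow, 6=blue, 7=blue, 8=red, 9=green. Every edge joins two different colors.

4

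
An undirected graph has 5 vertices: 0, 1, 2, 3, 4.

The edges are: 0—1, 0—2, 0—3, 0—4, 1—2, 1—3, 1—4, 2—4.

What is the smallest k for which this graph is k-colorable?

0, 1, 2, 4 are mutually adjacent (a clique of size 4), so at least 4 colors are needed.
4 colors suffice: 0=blue, 1=red, 2=green, 3=green, 4=yellow. Every edge joins two different colors.

4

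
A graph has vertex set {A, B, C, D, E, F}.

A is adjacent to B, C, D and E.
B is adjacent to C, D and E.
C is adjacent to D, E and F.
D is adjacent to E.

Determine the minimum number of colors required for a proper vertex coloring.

5

A, B, C, D, E are pairwise adjacent (a clique of size 5), so at least 5 colors are needed.
5 colors suffice: color 1 → {C}; color 2 → {E, F}; color 3 → {B}; color 4 → {D}; color 5 → {A}. Each edge has distinct colors on its endpoints.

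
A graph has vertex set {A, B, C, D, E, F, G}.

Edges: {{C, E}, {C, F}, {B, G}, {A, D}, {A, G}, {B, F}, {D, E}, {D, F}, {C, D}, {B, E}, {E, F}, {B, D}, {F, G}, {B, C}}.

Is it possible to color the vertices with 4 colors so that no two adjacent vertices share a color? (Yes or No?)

B, C, D, E, F are mutually adjacent (a clique of size 5), so at least 5 colors are needed.
So 4 colors are not enough.

No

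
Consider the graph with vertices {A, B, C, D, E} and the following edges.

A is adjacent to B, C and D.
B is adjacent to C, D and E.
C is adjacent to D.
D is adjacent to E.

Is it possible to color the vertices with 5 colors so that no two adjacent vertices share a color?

Yes

The chromatic number is 4. A, B, C, D are pairwise adjacent (a clique of size 4), so at least 4 colors are needed.
A valid assignment using 4 colors: A=4, B=2, C=3, D=1, E=3.
Since 5 ≥ 4, a proper 5-coloring certainly exists.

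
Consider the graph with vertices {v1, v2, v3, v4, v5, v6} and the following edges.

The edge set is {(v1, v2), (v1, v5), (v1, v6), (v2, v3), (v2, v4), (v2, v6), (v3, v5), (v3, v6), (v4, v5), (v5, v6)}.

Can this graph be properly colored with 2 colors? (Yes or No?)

No

v1, v2, v6 are pairwise adjacent, so at least 3 colors are needed.
So 2 colors are not enough.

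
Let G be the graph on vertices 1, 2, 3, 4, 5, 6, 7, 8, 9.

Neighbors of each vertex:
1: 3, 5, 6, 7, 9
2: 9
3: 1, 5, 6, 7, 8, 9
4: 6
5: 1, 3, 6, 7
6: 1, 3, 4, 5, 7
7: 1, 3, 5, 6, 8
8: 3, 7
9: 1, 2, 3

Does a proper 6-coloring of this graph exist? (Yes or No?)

The chromatic number is 5. 1, 3, 5, 6, 7 are pairwise adjacent (a clique of size 5), so at least 5 colors are needed.
5 colors suffice: color a → {2, 3, 4}; color b → {7, 9}; color c → {1, 8}; color d → {6}; color e → {5}.
Since 6 ≥ 5, a proper 6-coloring certainly exists.

Yes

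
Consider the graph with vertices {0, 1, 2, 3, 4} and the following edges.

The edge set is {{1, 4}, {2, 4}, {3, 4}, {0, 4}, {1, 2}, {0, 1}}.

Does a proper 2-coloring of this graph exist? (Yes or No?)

No

0, 1, 4 are pairwise adjacent, so at least 3 colors are needed.
So 2 colors are not enough.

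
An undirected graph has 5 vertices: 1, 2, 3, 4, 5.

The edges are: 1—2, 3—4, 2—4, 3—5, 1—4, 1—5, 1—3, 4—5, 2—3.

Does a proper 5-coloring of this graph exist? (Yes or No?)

Yes

The chromatic number is 4. 1, 2, 3, 4 form a clique, so at least 4 colors are needed.
4 colors suffice: 1=green, 2=yellow, 3=red, 4=blue, 5=yellow.
Since 5 ≥ 4, a proper 5-coloring certainly exists.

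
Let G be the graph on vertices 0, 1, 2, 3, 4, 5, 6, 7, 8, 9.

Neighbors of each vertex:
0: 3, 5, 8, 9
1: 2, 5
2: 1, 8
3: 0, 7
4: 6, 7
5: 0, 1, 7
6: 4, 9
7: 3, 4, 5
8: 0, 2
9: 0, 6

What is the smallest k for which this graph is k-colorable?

3

The cycle 2-8-0-5-1-2 has odd length 5, so it cannot be 2-colored; at least 3 colors are needed.
One proper 3-coloring: 0=red, 1=green, 2=red, 3=blue, 4=blue, 5=blue, 6=red, 7=red, 8=blue, 9=blue. Each edge has distinct colors on its endpoints.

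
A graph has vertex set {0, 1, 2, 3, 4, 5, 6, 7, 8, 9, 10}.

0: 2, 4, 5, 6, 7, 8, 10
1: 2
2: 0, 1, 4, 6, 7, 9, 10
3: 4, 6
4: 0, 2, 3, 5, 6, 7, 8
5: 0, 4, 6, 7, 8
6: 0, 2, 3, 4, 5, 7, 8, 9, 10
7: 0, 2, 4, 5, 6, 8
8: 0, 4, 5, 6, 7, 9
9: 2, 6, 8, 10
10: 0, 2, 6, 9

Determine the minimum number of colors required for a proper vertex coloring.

6

0, 4, 5, 6, 7, 8 are pairwise adjacent (a clique of size 6), so at least 6 colors are needed.
One proper 6-coloring: 0=yellow, 1=red, 2=blue, 3=blue, 4=green, 5=orange, 6=red, 7=purple, 8=blue, 9=green, 10=purple. No two adjacent vertices share a color.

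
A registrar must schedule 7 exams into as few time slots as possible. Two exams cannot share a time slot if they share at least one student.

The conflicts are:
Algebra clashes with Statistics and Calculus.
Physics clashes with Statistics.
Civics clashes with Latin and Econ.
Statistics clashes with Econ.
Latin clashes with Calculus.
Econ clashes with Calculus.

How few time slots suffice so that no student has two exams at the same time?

2

Econ and Calculus conflict, so at least 2 time slots are needed.
2 time slots suffice: Algebra=1, Physics=1, Civics=2, Statistics=2, Latin=1, Econ=1, Calculus=2. Every pair that conflicts lands in different time slots.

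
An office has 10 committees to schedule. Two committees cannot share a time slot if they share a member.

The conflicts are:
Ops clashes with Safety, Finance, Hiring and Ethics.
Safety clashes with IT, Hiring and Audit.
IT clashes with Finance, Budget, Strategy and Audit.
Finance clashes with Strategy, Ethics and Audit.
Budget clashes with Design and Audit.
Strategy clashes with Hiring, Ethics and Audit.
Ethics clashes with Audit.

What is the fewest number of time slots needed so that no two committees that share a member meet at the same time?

4

IT, Finance, Strategy, Audit pairwise conflict, so at least 4 time slots are needed.
4 time slots suffice: time slot 1 → {Ops, Design, Audit}; time slot 2 → {Safety, Budget, Strategy}; time slot 3 → {Finance, Hiring}; time slot 4 → {IT, Ethics}. Every pair that conflicts lands in different time slots.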